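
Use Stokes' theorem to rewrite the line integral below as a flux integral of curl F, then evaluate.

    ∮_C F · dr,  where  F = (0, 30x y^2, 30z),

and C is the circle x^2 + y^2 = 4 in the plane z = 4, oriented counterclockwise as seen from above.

Let S be the flat disk x^2 + y^2 ≤ 4 in the plane z = 4, with upward unit normal n̂ = ẑ. By Stokes' theorem,

    ∮_C F · dr = ∬_S (∇ × F) · n̂ dS = ∬_D (curl F)_z dA,

where D is the disk x^2 + y^2 ≤ 4.

Compute the curl of F = (0, 30x y^2, 30z):
    (∇ × F)_x = ∂F_z/∂y - ∂F_y/∂z = 0,
    (∇ × F)_y = ∂F_x/∂z - ∂F_z/∂x = 0,
    (∇ × F)_z = ∂F_y/∂x - ∂F_x/∂y = 30y^2.

On z = 4, (curl F)_z = 30y^2.

Convert to polar (x = r cos θ, y = r sin θ, dA = r dr dθ); the integrand becomes 30r^2sin(θ)^2, so

    ∬_D (curl F)_z dA = ∫_0^{2π} ∫_0^{2} (30r^2sin(θ)^2) · r dr dθ.

Inner (r from 0 to 2): 120sin(θ)^2.
Outer (θ from 0 to 2π): 120π.

Therefore ∮_C F · dr = 120π.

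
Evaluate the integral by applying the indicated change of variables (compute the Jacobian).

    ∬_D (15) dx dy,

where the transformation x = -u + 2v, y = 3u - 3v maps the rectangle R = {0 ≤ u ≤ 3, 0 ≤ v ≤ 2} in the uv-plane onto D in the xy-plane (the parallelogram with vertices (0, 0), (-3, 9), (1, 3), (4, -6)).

Compute the Jacobian determinant of (x, y) with respect to (u, v):

    ∂(x,y)/∂(u,v) = | -1  2 | = (-1)(-3) - (2)(3) = -3.
                   | 3  -3 |

Its absolute value is |J| = 3 (the area scaling factor).

Substituting x = -u + 2v, y = 3u - 3v into the integrand,

    15 → 15,

so the integral becomes

    ∬_R (15) · |J| du dv = ∫_0^3 ∫_0^2 (45) dv du.

Inner (v): 90.
Outer (u): 270.

Therefore ∬_D (15) dx dy = 270.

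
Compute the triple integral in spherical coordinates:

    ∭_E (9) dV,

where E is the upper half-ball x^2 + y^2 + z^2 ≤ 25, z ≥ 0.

In spherical coordinates, x = ρ sin(φ) cos(θ), y = ρ sin(φ) sin(θ), z = ρ cos(φ), and dV = ρ^2 sin(φ) dρ dφ dθ.

The integrand becomes 9, so

    ∭_E (9) dV = ∫_{0}^{2π} ∫_{0}^{π/2} ∫_{0}^{5} (9) · ρ^2 sin(φ) dρ dφ dθ.

Inner (ρ): 375sin(φ).
Middle (φ): 375.
Outer (θ): 750π.

Therefore the triple integral equals 750π.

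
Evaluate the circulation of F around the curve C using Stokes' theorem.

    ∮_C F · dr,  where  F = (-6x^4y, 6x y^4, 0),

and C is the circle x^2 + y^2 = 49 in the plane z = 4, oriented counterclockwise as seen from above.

Let S be the flat disk x^2 + y^2 ≤ 49 in the plane z = 4, with upward unit normal n̂ = ẑ. By Stokes' theorem,

    ∮_C F · dr = ∬_S (∇ × F) · n̂ dS = ∬_D (curl F)_z dA,

where D is the disk x^2 + y^2 ≤ 49.

Compute the curl of F = (-6x^4y, 6x y^4, 0):
    (∇ × F)_x = ∂F_z/∂y - ∂F_y/∂z = 0,
    (∇ × F)_y = ∂F_x/∂z - ∂F_z/∂x = 0,
    (∇ × F)_z = ∂F_y/∂x - ∂F_x/∂y = 6x^4 + 6y^4.

On z = 4, (curl F)_z = 6x^4 + 6y^4.

Convert to polar (x = r cos θ, y = r sin θ, dA = r dr dθ); the integrand becomes 6r^4(sin(θ)^4 + cos(θ)^4), so

    ∬_D (curl F)_z dA = ∫_0^{2π} ∫_0^{7} (6r^4(sin(θ)^4 + cos(θ)^4)) · r dr dθ.

Inner (r from 0 to 7): 117649sin(θ)^4 + 117649cos(θ)^4.
Outer (θ from 0 to 2π): 352947π/2.

Therefore ∮_C F · dr = 352947π/2.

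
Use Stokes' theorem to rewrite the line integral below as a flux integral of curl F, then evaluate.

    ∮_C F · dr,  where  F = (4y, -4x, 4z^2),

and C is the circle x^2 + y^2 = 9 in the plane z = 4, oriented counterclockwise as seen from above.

Let S be the flat disk x^2 + y^2 ≤ 9 in the plane z = 4, with upward unit normal n̂ = ẑ. By Stokes' theorem,

    ∮_C F · dr = ∬_S (∇ × F) · n̂ dS = ∬_D (curl F)_z dA,

where D is the disk x^2 + y^2 ≤ 9.

Compute the curl of F = (4y, -4x, 4z^2):
    (∇ × F)_x = ∂F_z/∂y - ∂F_y/∂z = 0,
    (∇ × F)_y = ∂F_x/∂z - ∂F_z/∂x = 0,
    (∇ × F)_z = ∂F_y/∂x - ∂F_x/∂y = -8.

On z = 4, (curl F)_z = -8.

Convert to polar (x = r cos θ, y = r sin θ, dA = r dr dθ); the integrand becomes -8, so

    ∬_D (curl F)_z dA = ∫_0^{2π} ∫_0^{3} (-8) · r dr dθ.

Inner (r from 0 to 3): -36.
Outer (θ from 0 to 2π): -72π.

Therefore ∮_C F · dr = -72π.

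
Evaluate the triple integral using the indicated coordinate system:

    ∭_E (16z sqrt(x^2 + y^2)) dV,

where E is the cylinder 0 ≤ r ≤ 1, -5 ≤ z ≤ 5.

In cylindrical coordinates, x = r cos(θ), y = r sin(θ), z = z, and dV = r dr dθ dz.

The integrand becomes 16r z, so

    ∭_E (16z sqrt(x^2 + y^2)) dV = ∫_{0}^{2π} ∫_{0}^{1} ∫_{-5}^{5} (16r z) · r dz dr dθ.

Inner (z): 0.
Middle (r from 0 to 1): 0.
Outer (θ): 0.

Therefore the triple integral equals 0.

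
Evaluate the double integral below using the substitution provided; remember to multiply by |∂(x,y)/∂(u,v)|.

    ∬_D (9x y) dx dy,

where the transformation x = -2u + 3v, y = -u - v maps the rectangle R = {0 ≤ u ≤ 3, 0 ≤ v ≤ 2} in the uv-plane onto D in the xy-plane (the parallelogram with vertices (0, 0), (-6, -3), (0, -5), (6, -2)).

Compute the Jacobian determinant of (x, y) with respect to (u, v):

    ∂(x,y)/∂(u,v) = | -2  3 | = (-2)(-1) - (3)(-1) = 5.
                   | -1  -1 |

Its absolute value is |J| = 5 (the area scaling factor).

Substituting x = -2u + 3v, y = -u - v into the integrand,

    9x y → 18u^2 - 9u v - 27v^2,

so the integral becomes

    ∬_R (18u^2 - 9u v - 27v^2) · |J| du dv = ∫_0^3 ∫_0^2 (90u^2 - 45u v - 135v^2) dv du.

Inner (v): 180u^2 - 90u - 360.
Outer (u): 135.

Therefore ∬_D (9x y) dx dy = 135.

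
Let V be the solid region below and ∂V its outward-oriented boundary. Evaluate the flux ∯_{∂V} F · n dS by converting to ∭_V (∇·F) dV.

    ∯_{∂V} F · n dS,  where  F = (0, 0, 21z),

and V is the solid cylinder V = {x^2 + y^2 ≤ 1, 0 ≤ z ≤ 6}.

By the divergence theorem,

    ∯_{∂V} F · n dS = ∭_V (∇ · F) dV.

Compute the divergence:
    ∇ · F = ∂F_x/∂x + ∂F_y/∂y + ∂F_z/∂z = 0 + 0 + 21 = 21.

In cylindrical coordinates, x = r cos(θ), y = r sin(θ), z = z, dV = r dr dθ dz, with 0 ≤ r ≤ 1, 0 ≤ θ ≤ 2π, 0 ≤ z ≤ 6.

The integrand, after substitution and multiplying by the volume element, becomes (21) · r, so

    ∭_V (∇·F) dV = ∫_0^{2π} ∫_0^{1} ∫_0^{6} (21) · r dz dr dθ.

Inner (z from 0 to 6): 126r.
Middle (r from 0 to 1): 63.
Outer (θ from 0 to 2π): 126π.

Therefore ∯_{∂V} F · n dS = 126π.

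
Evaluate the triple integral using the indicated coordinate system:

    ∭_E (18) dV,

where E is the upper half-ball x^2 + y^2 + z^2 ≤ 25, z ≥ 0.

In spherical coordinates, x = ρ sin(φ) cos(θ), y = ρ sin(φ) sin(θ), z = ρ cos(φ), and dV = ρ^2 sin(φ) dρ dφ dθ.

The integrand becomes 18, so

    ∭_E (18) dV = ∫_{0}^{2π} ∫_{0}^{π/2} ∫_{0}^{5} (18) · ρ^2 sin(φ) dρ dφ dθ.

Inner (ρ): 750sin(φ).
Middle (φ): 750.
Outer (θ): 1500π.

Therefore the triple integral equals 1500π.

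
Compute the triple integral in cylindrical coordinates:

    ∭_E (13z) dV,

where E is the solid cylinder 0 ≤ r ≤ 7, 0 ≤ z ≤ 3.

In cylindrical coordinates, x = r cos(θ), y = r sin(θ), z = z, and dV = r dr dθ dz.

The integrand becomes 13z, so

    ∭_E (13z) dV = ∫_{0}^{2π} ∫_{0}^{7} ∫_{0}^{3} (13z) · r dz dr dθ.

Inner (z): 117r/2.
Middle (r from 0 to 7): 5733/4.
Outer (θ): 5733π/2.

Therefore the triple integral equals 5733π/2.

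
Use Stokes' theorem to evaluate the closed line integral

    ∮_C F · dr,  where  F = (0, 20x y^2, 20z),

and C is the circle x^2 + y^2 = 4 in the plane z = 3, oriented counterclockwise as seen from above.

Let S be the flat disk x^2 + y^2 ≤ 4 in the plane z = 3, with upward unit normal n̂ = ẑ. By Stokes' theorem,

    ∮_C F · dr = ∬_S (∇ × F) · n̂ dS = ∬_D (curl F)_z dA,

where D is the disk x^2 + y^2 ≤ 4.

Compute the curl of F = (0, 20x y^2, 20z):
    (∇ × F)_x = ∂F_z/∂y - ∂F_y/∂z = 0,
    (∇ × F)_y = ∂F_x/∂z - ∂F_z/∂x = 0,
    (∇ × F)_z = ∂F_y/∂x - ∂F_x/∂y = 20y^2.

On z = 3, (curl F)_z = 20y^2.

Convert to polar (x = r cos θ, y = r sin θ, dA = r dr dθ); the integrand becomes 20r^2sin(θ)^2, so

    ∬_D (curl F)_z dA = ∫_0^{2π} ∫_0^{2} (20r^2sin(θ)^2) · r dr dθ.

Inner (r from 0 to 2): 80sin(θ)^2.
Outer (θ from 0 to 2π): 80π.

Therefore ∮_C F · dr = 80π.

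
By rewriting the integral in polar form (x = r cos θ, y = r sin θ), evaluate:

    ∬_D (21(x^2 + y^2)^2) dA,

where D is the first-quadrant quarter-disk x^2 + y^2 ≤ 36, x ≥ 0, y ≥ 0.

The region D is 0 ≤ r ≤ 6, 0 ≤ θ ≤ π/2 in polar coordinates, where x = r cos(θ), y = r sin(θ), and dA = r dr dθ.

Under the substitution, the integrand becomes 21r^4, so

    ∬_D (21(x^2 + y^2)^2) dA = ∫_{0}^{π/2} ∫_{0}^{6} (21r^4) · r dr dθ.

Inner integral (in r): ∫_{0}^{6} (21r^4) · r dr = 163296.

Outer integral (in θ): ∫_{0}^{π/2} (163296) dθ = 81648π.

Therefore ∬_D (21(x^2 + y^2)^2) dA = 81648π.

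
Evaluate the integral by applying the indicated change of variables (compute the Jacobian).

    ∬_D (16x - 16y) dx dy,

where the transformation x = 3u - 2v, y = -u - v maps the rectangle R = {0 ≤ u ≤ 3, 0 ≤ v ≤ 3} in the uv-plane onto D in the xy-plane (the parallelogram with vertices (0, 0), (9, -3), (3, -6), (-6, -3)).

Compute the Jacobian determinant of (x, y) with respect to (u, v):

    ∂(x,y)/∂(u,v) = | 3  -2 | = (3)(-1) - (-2)(-1) = -5.
                   | -1  -1 |

Its absolute value is |J| = 5 (the area scaling factor).

Substituting x = 3u - 2v, y = -u - v into the integrand,

    16x - 16y → 64u - 16v,

so the integral becomes

    ∬_R (64u - 16v) · |J| du dv = ∫_0^3 ∫_0^3 (320u - 80v) dv du.

Inner (v): 960u - 360.
Outer (u): 3240.

Therefore ∬_D (16x - 16y) dx dy = 3240.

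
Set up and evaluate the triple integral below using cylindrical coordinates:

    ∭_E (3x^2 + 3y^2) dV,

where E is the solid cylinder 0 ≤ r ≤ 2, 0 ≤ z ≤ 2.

In cylindrical coordinates, x = r cos(θ), y = r sin(θ), z = z, and dV = r dr dθ dz.

The integrand becomes 3r^2, so

    ∭_E (3x^2 + 3y^2) dV = ∫_{0}^{2π} ∫_{0}^{2} ∫_{0}^{2} (3r^2) · r dz dr dθ.

Inner (z): 6r^3.
Middle (r from 0 to 2): 24.
Outer (θ): 48π.

Therefore the triple integral equals 48π.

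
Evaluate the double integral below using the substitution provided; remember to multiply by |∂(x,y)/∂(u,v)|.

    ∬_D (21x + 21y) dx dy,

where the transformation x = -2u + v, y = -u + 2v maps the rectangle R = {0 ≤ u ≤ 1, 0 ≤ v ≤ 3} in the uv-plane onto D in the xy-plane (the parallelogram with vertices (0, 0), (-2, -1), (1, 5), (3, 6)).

Compute the Jacobian determinant of (x, y) with respect to (u, v):

    ∂(x,y)/∂(u,v) = | -2  1 | = (-2)(2) - (1)(-1) = -3.
                   | -1  2 |

Its absolute value is |J| = 3 (the area scaling factor).

Substituting x = -2u + v, y = -u + 2v into the integrand,

    21x + 21y → -63u + 63v,

so the integral becomes

    ∬_R (-63u + 63v) · |J| du dv = ∫_0^1 ∫_0^3 (-189u + 189v) dv du.

Inner (v): 1701/2 - 567u.
Outer (u): 567.

Therefore ∬_D (21x + 21y) dx dy = 567.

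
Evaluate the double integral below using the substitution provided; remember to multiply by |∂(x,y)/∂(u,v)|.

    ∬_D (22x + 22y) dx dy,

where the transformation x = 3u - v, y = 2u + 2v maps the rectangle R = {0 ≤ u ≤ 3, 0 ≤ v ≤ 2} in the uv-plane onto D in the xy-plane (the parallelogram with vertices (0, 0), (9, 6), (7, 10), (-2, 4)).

Compute the Jacobian determinant of (x, y) with respect to (u, v):

    ∂(x,y)/∂(u,v) = | 3  -1 | = (3)(2) - (-1)(2) = 8.
                   | 2  2 |

Its absolute value is |J| = 8 (the area scaling factor).

Substituting x = 3u - v, y = 2u + 2v into the integrand,

    22x + 22y → 110u + 22v,

so the integral becomes

    ∬_R (110u + 22v) · |J| du dv = ∫_0^3 ∫_0^2 (880u + 176v) dv du.

Inner (v): 1760u + 352.
Outer (u): 8976.

Therefore ∬_D (22x + 22y) dx dy = 8976.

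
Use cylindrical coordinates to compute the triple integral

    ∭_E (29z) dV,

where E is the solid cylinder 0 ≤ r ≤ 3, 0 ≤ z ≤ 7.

In cylindrical coordinates, x = r cos(θ), y = r sin(θ), z = z, and dV = r dr dθ dz.

The integrand becomes 29z, so

    ∭_E (29z) dV = ∫_{0}^{2π} ∫_{0}^{3} ∫_{0}^{7} (29z) · r dz dr dθ.

Inner (z): 1421r/2.
Middle (r from 0 to 3): 12789/4.
Outer (θ): 12789π/2.

Therefore the triple integral equals 12789π/2.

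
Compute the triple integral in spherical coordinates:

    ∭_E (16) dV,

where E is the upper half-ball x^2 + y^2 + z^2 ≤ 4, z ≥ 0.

In spherical coordinates, x = ρ sin(φ) cos(θ), y = ρ sin(φ) sin(θ), z = ρ cos(φ), and dV = ρ^2 sin(φ) dρ dφ dθ.

The integrand becomes 16, so

    ∭_E (16) dV = ∫_{0}^{2π} ∫_{0}^{π/2} ∫_{0}^{2} (16) · ρ^2 sin(φ) dρ dφ dθ.

Inner (ρ): 128sin(φ)/3.
Middle (φ): 128/3.
Outer (θ): 256π/3.

Therefore the triple integral equals 256π/3.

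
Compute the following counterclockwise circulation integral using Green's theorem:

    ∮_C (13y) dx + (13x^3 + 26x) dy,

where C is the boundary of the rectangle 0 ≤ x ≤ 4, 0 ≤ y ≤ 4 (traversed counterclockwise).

Green's theorem converts the closed line integral into a double integral over the enclosed region D:

    ∮_C P dx + Q dy = ∬_D (∂Q/∂x - ∂P/∂y) dA.

Here P = 13y, Q = 13x^3 + 26x, so

    ∂Q/∂x = 39x^2 + 26,    ∂P/∂y = 13,
    ∂Q/∂x - ∂P/∂y = 39x^2 + 13.

D is the region 0 ≤ x ≤ 4, 0 ≤ y ≤ 4. Evaluating the double integral:

    ∬_D (39x^2 + 13) dA = ∫_0^{4} ∫_0^{4} (39x^2 + 13) dy dx.

Inner (y from 0 to 4): 156x^2 + 52.
Outer (x from 0 to 4): 3536.

Therefore ∮_C P dx + Q dy = 3536.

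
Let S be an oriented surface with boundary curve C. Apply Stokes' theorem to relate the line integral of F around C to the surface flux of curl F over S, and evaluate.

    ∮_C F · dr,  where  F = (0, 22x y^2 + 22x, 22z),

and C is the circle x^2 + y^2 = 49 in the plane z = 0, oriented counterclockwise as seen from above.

Let S be the flat disk x^2 + y^2 ≤ 49 in the plane z = 0, with upward unit normal n̂ = ẑ. By Stokes' theorem,

    ∮_C F · dr = ∬_S (∇ × F) · n̂ dS = ∬_D (curl F)_z dA,

where D is the disk x^2 + y^2 ≤ 49.

Compute the curl of F = (0, 22x y^2 + 22x, 22z):
    (∇ × F)_x = ∂F_z/∂y - ∂F_y/∂z = 0,
    (∇ × F)_y = ∂F_x/∂z - ∂F_z/∂x = 0,
    (∇ × F)_z = ∂F_y/∂x - ∂F_x/∂y = 22y^2 + 22.

On z = 0, (curl F)_z = 22y^2 + 22.

Convert to polar (x = r cos θ, y = r sin θ, dA = r dr dθ); the integrand becomes 22r^2sin(θ)^2 + 22, so

    ∬_D (curl F)_z dA = ∫_0^{2π} ∫_0^{7} (22r^2sin(θ)^2 + 22) · r dr dθ.

Inner (r from 0 to 7): 26411sin(θ)^2/2 + 539.
Outer (θ from 0 to 2π): 28567π/2.

Therefore ∮_C F · dr = 28567π/2.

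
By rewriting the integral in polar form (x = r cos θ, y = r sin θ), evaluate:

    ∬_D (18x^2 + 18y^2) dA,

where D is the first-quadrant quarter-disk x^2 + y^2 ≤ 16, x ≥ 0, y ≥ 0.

The region D is 0 ≤ r ≤ 4, 0 ≤ θ ≤ π/2 in polar coordinates, where x = r cos(θ), y = r sin(θ), and dA = r dr dθ.

Under the substitution, the integrand becomes 18r^2, so

    ∬_D (18x^2 + 18y^2) dA = ∫_{0}^{π/2} ∫_{0}^{4} (18r^2) · r dr dθ.

Inner integral (in r): ∫_{0}^{4} (18r^2) · r dr = 1152.

Outer integral (in θ): ∫_{0}^{π/2} (1152) dθ = 576π.

Therefore ∬_D (18x^2 + 18y^2) dA = 576π.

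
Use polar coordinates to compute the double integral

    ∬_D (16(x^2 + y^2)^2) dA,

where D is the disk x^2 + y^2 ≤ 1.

The region D is 0 ≤ r ≤ 1, 0 ≤ θ ≤ 2π in polar coordinates, where x = r cos(θ), y = r sin(θ), and dA = r dr dθ.

Under the substitution, the integrand becomes 16r^4, so

    ∬_D (16(x^2 + y^2)^2) dA = ∫_{0}^{2π} ∫_{0}^{1} (16r^4) · r dr dθ.

Inner integral (in r): ∫_{0}^{1} (16r^4) · r dr = 8/3.

Outer integral (in θ): ∫_{0}^{2π} (8/3) dθ = 16π/3.

Therefore ∬_D (16(x^2 + y^2)^2) dA = 16π/3.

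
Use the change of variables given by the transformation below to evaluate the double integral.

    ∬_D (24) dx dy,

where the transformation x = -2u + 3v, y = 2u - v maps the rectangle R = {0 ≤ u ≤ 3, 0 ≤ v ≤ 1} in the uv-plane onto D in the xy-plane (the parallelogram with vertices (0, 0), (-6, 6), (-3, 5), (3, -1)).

Compute the Jacobian determinant of (x, y) with respect to (u, v):

    ∂(x,y)/∂(u,v) = | -2  3 | = (-2)(-1) - (3)(2) = -4.
                   | 2  -1 |

Its absolute value is |J| = 4 (the area scaling factor).

Substituting x = -2u + 3v, y = 2u - v into the integrand,

    24 → 24,

so the integral becomes

    ∬_R (24) · |J| du dv = ∫_0^3 ∫_0^1 (96) dv du.

Inner (v): 96.
Outer (u): 288.

Therefore ∬_D (24) dx dy = 288.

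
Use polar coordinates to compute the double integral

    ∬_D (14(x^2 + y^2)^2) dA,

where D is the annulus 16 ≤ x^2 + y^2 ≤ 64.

The region D is 4 ≤ r ≤ 8, 0 ≤ θ ≤ 2π in polar coordinates, where x = r cos(θ), y = r sin(θ), and dA = r dr dθ.

Under the substitution, the integrand becomes 14r^4, so

    ∬_D (14(x^2 + y^2)^2) dA = ∫_{0}^{2π} ∫_{4}^{8} (14r^4) · r dr dθ.

Inner integral (in r): ∫_{4}^{8} (14r^4) · r dr = 602112.

Outer integral (in θ): ∫_{0}^{2π} (602112) dθ = 1204224π.

Therefore ∬_D (14(x^2 + y^2)^2) dA = 1204224π.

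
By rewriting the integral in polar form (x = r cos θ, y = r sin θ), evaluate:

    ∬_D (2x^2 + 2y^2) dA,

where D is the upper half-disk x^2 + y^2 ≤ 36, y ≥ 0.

The region D is 0 ≤ r ≤ 6, 0 ≤ θ ≤ π in polar coordinates, where x = r cos(θ), y = r sin(θ), and dA = r dr dθ.

Under the substitution, the integrand becomes 2r^2, so

    ∬_D (2x^2 + 2y^2) dA = ∫_{0}^{π} ∫_{0}^{6} (2r^2) · r dr dθ.

Inner integral (in r): ∫_{0}^{6} (2r^2) · r dr = 648.

Outer integral (in θ): ∫_{0}^{π} (648) dθ = 648π.

Therefore ∬_D (2x^2 + 2y^2) dA = 648π.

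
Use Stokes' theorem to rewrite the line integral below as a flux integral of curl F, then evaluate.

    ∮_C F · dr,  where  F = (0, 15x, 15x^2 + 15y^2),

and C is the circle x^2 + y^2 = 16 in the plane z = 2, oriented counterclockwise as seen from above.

Let S be the flat disk x^2 + y^2 ≤ 16 in the plane z = 2, with upward unit normal n̂ = ẑ. By Stokes' theorem,

    ∮_C F · dr = ∬_S (∇ × F) · n̂ dS = ∬_D (curl F)_z dA,

where D is the disk x^2 + y^2 ≤ 16.

Compute the curl of F = (0, 15x, 15x^2 + 15y^2):
    (∇ × F)_x = ∂F_z/∂y - ∂F_y/∂z = 30y,
    (∇ × F)_y = ∂F_x/∂z - ∂F_z/∂x = -30x,
    (∇ × F)_z = ∂F_y/∂x - ∂F_x/∂y = 15.

On z = 2, (curl F)_z = 15.

Convert to polar (x = r cos θ, y = r sin θ, dA = r dr dθ); the integrand becomes 15, so

    ∬_D (curl F)_z dA = ∫_0^{2π} ∫_0^{4} (15) · r dr dθ.

Inner (r from 0 to 4): 120.
Outer (θ from 0 to 2π): 240π.

Therefore ∮_C F · dr = 240π.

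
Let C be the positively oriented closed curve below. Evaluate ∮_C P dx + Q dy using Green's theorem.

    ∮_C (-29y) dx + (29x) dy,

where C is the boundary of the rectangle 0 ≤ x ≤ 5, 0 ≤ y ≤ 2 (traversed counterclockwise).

Green's theorem converts the closed line integral into a double integral over the enclosed region D:

    ∮_C P dx + Q dy = ∬_D (∂Q/∂x - ∂P/∂y) dA.

Here P = -29y, Q = 29x, so

    ∂Q/∂x = 29,    ∂P/∂y = -29,
    ∂Q/∂x - ∂P/∂y = 58.

D is the region 0 ≤ x ≤ 5, 0 ≤ y ≤ 2. Evaluating the double integral:

    ∬_D (58) dA = ∫_0^{5} ∫_0^{2} (58) dy dx.

Inner (y from 0 to 2): 116.
Outer (x from 0 to 5): 580.

Therefore ∮_C P dx + Q dy = 580.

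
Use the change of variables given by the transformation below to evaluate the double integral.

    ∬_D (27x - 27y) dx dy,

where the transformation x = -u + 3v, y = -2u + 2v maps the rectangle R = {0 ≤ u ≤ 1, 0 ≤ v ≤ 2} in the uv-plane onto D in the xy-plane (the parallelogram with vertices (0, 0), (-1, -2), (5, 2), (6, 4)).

Compute the Jacobian determinant of (x, y) with respect to (u, v):

    ∂(x,y)/∂(u,v) = | -1  3 | = (-1)(2) - (3)(-2) = 4.
                   | -2  2 |

Its absolute value is |J| = 4 (the area scaling factor).

Substituting x = -u + 3v, y = -2u + 2v into the integrand,

    27x - 27y → 27u + 27v,

so the integral becomes

    ∬_R (27u + 27v) · |J| du dv = ∫_0^1 ∫_0^2 (108u + 108v) dv du.

Inner (v): 216u + 216.
Outer (u): 324.

Therefore ∬_D (27x - 27y) dx dy = 324.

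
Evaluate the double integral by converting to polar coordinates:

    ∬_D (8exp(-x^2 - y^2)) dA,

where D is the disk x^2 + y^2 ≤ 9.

The region D is 0 ≤ r ≤ 3, 0 ≤ θ ≤ 2π in polar coordinates, where x = r cos(θ), y = r sin(θ), and dA = r dr dθ.

Under the substitution, the integrand becomes 8exp(-r^2), so

    ∬_D (8exp(-x^2 - y^2)) dA = ∫_{0}^{2π} ∫_{0}^{3} (8exp(-r^2)) · r dr dθ.

Inner integral (in r): ∫_{0}^{3} (8exp(-r^2)) · r dr = 4 - 4exp(-9).

Outer integral (in θ): ∫_{0}^{2π} (4 - 4exp(-9)) dθ = -8π exp(-9) + 8π.

Therefore ∬_D (8exp(-x^2 - y^2)) dA = -8π exp(-9) + 8π.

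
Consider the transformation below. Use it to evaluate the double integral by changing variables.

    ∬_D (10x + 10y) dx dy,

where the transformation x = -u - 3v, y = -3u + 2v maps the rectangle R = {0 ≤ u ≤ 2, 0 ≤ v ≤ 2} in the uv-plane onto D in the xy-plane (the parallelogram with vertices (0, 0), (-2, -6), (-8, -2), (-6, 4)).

Compute the Jacobian determinant of (x, y) with respect to (u, v):

    ∂(x,y)/∂(u,v) = | -1  -3 | = (-1)(2) - (-3)(-3) = -11.
                   | -3  2 |

Its absolute value is |J| = 11 (the area scaling factor).

Substituting x = -u - 3v, y = -3u + 2v into the integrand,

    10x + 10y → -40u - 10v,

so the integral becomes

    ∬_R (-40u - 10v) · |J| du dv = ∫_0^2 ∫_0^2 (-440u - 110v) dv du.

Inner (v): -880u - 220.
Outer (u): -2200.

Therefore ∬_D (10x + 10y) dx dy = -2200.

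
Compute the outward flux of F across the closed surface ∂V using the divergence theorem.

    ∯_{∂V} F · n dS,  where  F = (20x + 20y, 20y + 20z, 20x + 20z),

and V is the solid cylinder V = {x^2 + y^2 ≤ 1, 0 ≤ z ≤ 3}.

By the divergence theorem,

    ∯_{∂V} F · n dS = ∭_V (∇ · F) dV.

Compute the divergence:
    ∇ · F = ∂F_x/∂x + ∂F_y/∂y + ∂F_z/∂z = 20 + 20 + 20 = 60.

In cylindrical coordinates, x = r cos(θ), y = r sin(θ), z = z, dV = r dr dθ dz, with 0 ≤ r ≤ 1, 0 ≤ θ ≤ 2π, 0 ≤ z ≤ 3.

The integrand, after substitution and multiplying by the volume element, becomes (60) · r, so

    ∭_V (∇·F) dV = ∫_0^{2π} ∫_0^{1} ∫_0^{3} (60) · r dz dr dθ.

Inner (z from 0 to 3): 180r.
Middle (r from 0 to 1): 90.
Outer (θ from 0 to 2π): 180π.

Therefore ∯_{∂V} F · n dS = 180π.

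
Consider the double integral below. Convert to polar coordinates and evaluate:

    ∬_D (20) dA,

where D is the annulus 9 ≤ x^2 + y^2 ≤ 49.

The region D is 3 ≤ r ≤ 7, 0 ≤ θ ≤ 2π in polar coordinates, where x = r cos(θ), y = r sin(θ), and dA = r dr dθ.

Under the substitution, the integrand becomes 20, so

    ∬_D (20) dA = ∫_{0}^{2π} ∫_{3}^{7} (20) · r dr dθ.

Inner integral (in r): ∫_{3}^{7} (20) · r dr = 400.

Outer integral (in θ): ∫_{0}^{2π} (400) dθ = 800π.

Therefore ∬_D (20) dA = 800π.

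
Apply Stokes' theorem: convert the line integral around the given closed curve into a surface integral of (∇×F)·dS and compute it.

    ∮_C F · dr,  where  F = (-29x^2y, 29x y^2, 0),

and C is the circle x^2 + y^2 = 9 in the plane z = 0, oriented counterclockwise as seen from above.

Let S be the flat disk x^2 + y^2 ≤ 9 in the plane z = 0, with upward unit normal n̂ = ẑ. By Stokes' theorem,

    ∮_C F · dr = ∬_S (∇ × F) · n̂ dS = ∬_D (curl F)_z dA,

where D is the disk x^2 + y^2 ≤ 9.

Compute the curl of F = (-29x^2y, 29x y^2, 0):
    (∇ × F)_x = ∂F_z/∂y - ∂F_y/∂z = 0,
    (∇ × F)_y = ∂F_x/∂z - ∂F_z/∂x = 0,
    (∇ × F)_z = ∂F_y/∂x - ∂F_x/∂y = 29x^2 + 29y^2.

On z = 0, (curl F)_z = 29x^2 + 29y^2.

Convert to polar (x = r cos θ, y = r sin θ, dA = r dr dθ); the integrand becomes 29r^2, so

    ∬_D (curl F)_z dA = ∫_0^{2π} ∫_0^{3} (29r^2) · r dr dθ.

Inner (r from 0 to 3): 2349/4.
Outer (θ from 0 to 2π): 2349π/2.

Therefore ∮_C F · dr = 2349π/2.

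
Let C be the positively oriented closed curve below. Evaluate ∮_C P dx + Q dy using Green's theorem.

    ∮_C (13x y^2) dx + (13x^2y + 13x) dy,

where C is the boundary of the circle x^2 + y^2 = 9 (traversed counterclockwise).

Green's theorem converts the closed line integral into a double integral over the enclosed region D:

    ∮_C P dx + Q dy = ∬_D (∂Q/∂x - ∂P/∂y) dA.

Here P = 13x y^2, Q = 13x^2y + 13x, so

    ∂Q/∂x = 26x y + 13,    ∂P/∂y = 26x y,
    ∂Q/∂x - ∂P/∂y = 13.

D is the region x^2 + y^2 ≤ 9. Evaluating the double integral:

In polar coordinates (x = r cos θ, y = r sin θ, dA = r dr dθ) the integrand becomes 13, so

    ∬_D (13) dA = ∫_0^{2π} ∫_0^{3} (13) · r dr dθ.

Inner (r from 0 to 3): 117/2.
Outer (θ from 0 to 2π): 117π.

Therefore ∮_C P dx + Q dy = 117π.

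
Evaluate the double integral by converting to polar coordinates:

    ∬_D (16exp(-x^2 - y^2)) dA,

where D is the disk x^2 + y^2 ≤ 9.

The region D is 0 ≤ r ≤ 3, 0 ≤ θ ≤ 2π in polar coordinates, where x = r cos(θ), y = r sin(θ), and dA = r dr dθ.

Under the substitution, the integrand becomes 16exp(-r^2), so

    ∬_D (16exp(-x^2 - y^2)) dA = ∫_{0}^{2π} ∫_{0}^{3} (16exp(-r^2)) · r dr dθ.

Inner integral (in r): ∫_{0}^{3} (16exp(-r^2)) · r dr = 8 - 8exp(-9).

Outer integral (in θ): ∫_{0}^{2π} (8 - 8exp(-9)) dθ = -16π exp(-9) + 16π.

Therefore ∬_D (16exp(-x^2 - y^2)) dA = -16π exp(-9) + 16π.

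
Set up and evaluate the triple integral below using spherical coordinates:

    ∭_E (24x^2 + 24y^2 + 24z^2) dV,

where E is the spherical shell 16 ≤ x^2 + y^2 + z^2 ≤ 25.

In spherical coordinates, x = ρ sin(φ) cos(θ), y = ρ sin(φ) sin(θ), z = ρ cos(φ), and dV = ρ^2 sin(φ) dρ dφ dθ.

The integrand becomes 24ρ^2, so

    ∭_E (24x^2 + 24y^2 + 24z^2) dV = ∫_{0}^{2π} ∫_{0}^{π} ∫_{4}^{5} (24ρ^2) · ρ^2 sin(φ) dρ dφ dθ.

Inner (ρ): 50424sin(φ)/5.
Middle (φ): 100848/5.
Outer (θ): 201696π/5.

Therefore the triple integral equals 201696π/5.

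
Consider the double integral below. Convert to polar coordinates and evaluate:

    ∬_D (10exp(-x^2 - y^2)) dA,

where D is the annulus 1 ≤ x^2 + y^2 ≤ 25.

The region D is 1 ≤ r ≤ 5, 0 ≤ θ ≤ 2π in polar coordinates, where x = r cos(θ), y = r sin(θ), and dA = r dr dθ.

Under the substitution, the integrand becomes 10exp(-r^2), so

    ∬_D (10exp(-x^2 - y^2)) dA = ∫_{0}^{2π} ∫_{1}^{5} (10exp(-r^2)) · r dr dθ.

Inner integral (in r): ∫_{1}^{5} (10exp(-r^2)) · r dr = -(5 - 5exp(24))exp(-25).

Outer integral (in θ): ∫_{0}^{2π} (-(5 - 5exp(24))exp(-25)) dθ = -10π (1 - exp(24))exp(-25).

Therefore ∬_D (10exp(-x^2 - y^2)) dA = -10π (1 - exp(24))exp(-25).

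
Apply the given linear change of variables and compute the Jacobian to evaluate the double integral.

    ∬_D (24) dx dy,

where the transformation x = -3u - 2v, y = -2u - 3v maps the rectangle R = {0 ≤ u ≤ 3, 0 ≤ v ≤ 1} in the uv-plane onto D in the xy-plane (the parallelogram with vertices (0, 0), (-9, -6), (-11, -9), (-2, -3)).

Compute the Jacobian determinant of (x, y) with respect to (u, v):

    ∂(x,y)/∂(u,v) = | -3  -2 | = (-3)(-3) - (-2)(-2) = 5.
                   | -2  -3 |

Its absolute value is |J| = 5 (the area scaling factor).

Substituting x = -3u - 2v, y = -2u - 3v into the integrand,

    24 → 24,

so the integral becomes

    ∬_R (24) · |J| du dv = ∫_0^3 ∫_0^1 (120) dv du.

Inner (v): 120.
Outer (u): 360.

Therefore ∬_D (24) dx dy = 360.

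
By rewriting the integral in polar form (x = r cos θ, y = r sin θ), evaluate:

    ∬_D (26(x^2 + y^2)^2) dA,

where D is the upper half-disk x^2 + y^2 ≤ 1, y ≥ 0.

The region D is 0 ≤ r ≤ 1, 0 ≤ θ ≤ π in polar coordinates, where x = r cos(θ), y = r sin(θ), and dA = r dr dθ.

Under the substitution, the integrand becomes 26r^4, so

    ∬_D (26(x^2 + y^2)^2) dA = ∫_{0}^{π} ∫_{0}^{1} (26r^4) · r dr dθ.

Inner integral (in r): ∫_{0}^{1} (26r^4) · r dr = 13/3.

Outer integral (in θ): ∫_{0}^{π} (13/3) dθ = 13π/3.

Therefore ∬_D (26(x^2 + y^2)^2) dA = 13π/3.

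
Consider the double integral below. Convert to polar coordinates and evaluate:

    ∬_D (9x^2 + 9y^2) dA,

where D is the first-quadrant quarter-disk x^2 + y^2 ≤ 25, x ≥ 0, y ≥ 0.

The region D is 0 ≤ r ≤ 5, 0 ≤ θ ≤ π/2 in polar coordinates, where x = r cos(θ), y = r sin(θ), and dA = r dr dθ.

Under the substitution, the integrand becomes 9r^2, so

    ∬_D (9x^2 + 9y^2) dA = ∫_{0}^{π/2} ∫_{0}^{5} (9r^2) · r dr dθ.

Inner integral (in r): ∫_{0}^{5} (9r^2) · r dr = 5625/4.

Outer integral (in θ): ∫_{0}^{π/2} (5625/4) dθ = 5625π/8.

Therefore ∬_D (9x^2 + 9y^2) dA = 5625π/8.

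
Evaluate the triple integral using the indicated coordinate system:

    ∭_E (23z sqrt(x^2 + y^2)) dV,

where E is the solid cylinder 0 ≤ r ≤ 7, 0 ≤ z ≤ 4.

In cylindrical coordinates, x = r cos(θ), y = r sin(θ), z = z, and dV = r dr dθ dz.

The integrand becomes 23r z, so

    ∭_E (23z sqrt(x^2 + y^2)) dV = ∫_{0}^{2π} ∫_{0}^{7} ∫_{0}^{4} (23r z) · r dz dr dθ.

Inner (z): 184r^2.
Middle (r from 0 to 7): 63112/3.
Outer (θ): 126224π/3.

Therefore the triple integral equals 126224π/3.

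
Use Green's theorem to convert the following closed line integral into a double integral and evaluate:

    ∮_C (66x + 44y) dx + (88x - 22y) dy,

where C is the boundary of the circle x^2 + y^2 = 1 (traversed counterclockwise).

Green's theorem converts the closed line integral into a double integral over the enclosed region D:

    ∮_C P dx + Q dy = ∬_D (∂Q/∂x - ∂P/∂y) dA.

Here P = 66x + 44y, Q = 88x - 22y, so

    ∂Q/∂x = 88,    ∂P/∂y = 44,
    ∂Q/∂x - ∂P/∂y = 44.

D is the region x^2 + y^2 ≤ 1. Evaluating the double integral:

In polar coordinates (x = r cos θ, y = r sin θ, dA = r dr dθ) the integrand becomes 44, so

    ∬_D (44) dA = ∫_0^{2π} ∫_0^{1} (44) · r dr dθ.

Inner (r from 0 to 1): 22.
Outer (θ from 0 to 2π): 44π.

Therefore ∮_C P dx + Q dy = 44π.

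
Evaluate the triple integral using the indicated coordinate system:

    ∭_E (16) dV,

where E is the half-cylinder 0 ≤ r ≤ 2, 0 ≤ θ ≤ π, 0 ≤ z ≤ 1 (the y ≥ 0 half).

In cylindrical coordinates, x = r cos(θ), y = r sin(θ), z = z, and dV = r dr dθ dz.

The integrand becomes 16, so

    ∭_E (16) dV = ∫_{0}^{π} ∫_{0}^{2} ∫_{0}^{1} (16) · r dz dr dθ.

Inner (z): 16r.
Middle (r from 0 to 2): 32.
Outer (θ): 32π.

Therefore the triple integral equals 32π.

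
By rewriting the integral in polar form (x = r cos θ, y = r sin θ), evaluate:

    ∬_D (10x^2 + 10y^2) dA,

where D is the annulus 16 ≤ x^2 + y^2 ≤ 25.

The region D is 4 ≤ r ≤ 5, 0 ≤ θ ≤ 2π in polar coordinates, where x = r cos(θ), y = r sin(θ), and dA = r dr dθ.

Under the substitution, the integrand becomes 10r^2, so

    ∬_D (10x^2 + 10y^2) dA = ∫_{0}^{2π} ∫_{4}^{5} (10r^2) · r dr dθ.

Inner integral (in r): ∫_{4}^{5} (10r^2) · r dr = 1845/2.

Outer integral (in θ): ∫_{0}^{2π} (1845/2) dθ = 1845π.

Therefore ∬_D (10x^2 + 10y^2) dA = 1845π.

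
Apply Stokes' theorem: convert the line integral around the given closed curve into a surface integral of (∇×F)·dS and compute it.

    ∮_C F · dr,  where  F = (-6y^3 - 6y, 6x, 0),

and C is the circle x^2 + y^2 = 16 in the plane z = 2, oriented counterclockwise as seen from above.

Let S be the flat disk x^2 + y^2 ≤ 16 in the plane z = 2, with upward unit normal n̂ = ẑ. By Stokes' theorem,

    ∮_C F · dr = ∬_S (∇ × F) · n̂ dS = ∬_D (curl F)_z dA,

where D is the disk x^2 + y^2 ≤ 16.

Compute the curl of F = (-6y^3 - 6y, 6x, 0):
    (∇ × F)_x = ∂F_z/∂y - ∂F_y/∂z = 0,
    (∇ × F)_y = ∂F_x/∂z - ∂F_z/∂x = 0,
    (∇ × F)_z = ∂F_y/∂x - ∂F_x/∂y = 18y^2 + 12.

On z = 2, (curl F)_z = 18y^2 + 12.

Convert to polar (x = r cos θ, y = r sin θ, dA = r dr dθ); the integrand becomes 18r^2sin(θ)^2 + 12, so

    ∬_D (curl F)_z dA = ∫_0^{2π} ∫_0^{4} (18r^2sin(θ)^2 + 12) · r dr dθ.

Inner (r from 0 to 4): 1152sin(θ)^2 + 96.
Outer (θ from 0 to 2π): 1344π.

Therefore ∮_C F · dr = 1344π.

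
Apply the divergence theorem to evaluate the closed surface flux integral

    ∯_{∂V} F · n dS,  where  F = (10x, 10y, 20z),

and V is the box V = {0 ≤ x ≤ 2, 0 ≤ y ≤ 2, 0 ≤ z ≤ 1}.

By the divergence theorem,

    ∯_{∂V} F · n dS = ∭_V (∇ · F) dV.

Compute the divergence:
    ∇ · F = ∂F_x/∂x + ∂F_y/∂y + ∂F_z/∂z = 10 + 10 + 20 = 40.

V is a rectangular box, so dV = dx dy dz with 0 ≤ x ≤ 2, 0 ≤ y ≤ 2, 0 ≤ z ≤ 1.

Integrate (40) over V as an iterated integral:

    ∭_V (∇·F) dV = ∫_0^{2} ∫_0^{2} ∫_0^{1} (40) dz dy dx.

Inner (z from 0 to 1): 40.
Middle (y from 0 to 2): 80.
Outer (x from 0 to 2): 160.

Therefore ∯_{∂V} F · n dS = 160.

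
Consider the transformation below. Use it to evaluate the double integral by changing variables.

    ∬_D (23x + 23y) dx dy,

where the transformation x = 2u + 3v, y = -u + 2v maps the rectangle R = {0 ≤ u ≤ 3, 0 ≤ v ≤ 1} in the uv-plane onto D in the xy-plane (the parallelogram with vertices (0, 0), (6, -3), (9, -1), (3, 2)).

Compute the Jacobian determinant of (x, y) with respect to (u, v):

    ∂(x,y)/∂(u,v) = | 2  3 | = (2)(2) - (3)(-1) = 7.
                   | -1  2 |

Its absolute value is |J| = 7 (the area scaling factor).

Substituting x = 2u + 3v, y = -u + 2v into the integrand,

    23x + 23y → 23u + 115v,

so the integral becomes

    ∬_R (23u + 115v) · |J| du dv = ∫_0^3 ∫_0^1 (161u + 805v) dv du.

Inner (v): 161u + 805/2.
Outer (u): 1932.

Therefore ∬_D (23x + 23y) dx dy = 1932.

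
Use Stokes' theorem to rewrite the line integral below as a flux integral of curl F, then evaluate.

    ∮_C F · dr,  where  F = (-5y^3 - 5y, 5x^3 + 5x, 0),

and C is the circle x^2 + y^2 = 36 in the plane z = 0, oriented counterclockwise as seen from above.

Let S be the flat disk x^2 + y^2 ≤ 36 in the plane z = 0, with upward unit normal n̂ = ẑ. By Stokes' theorem,

    ∮_C F · dr = ∬_S (∇ × F) · n̂ dS = ∬_D (curl F)_z dA,

where D is the disk x^2 + y^2 ≤ 36.

Compute the curl of F = (-5y^3 - 5y, 5x^3 + 5x, 0):
    (∇ × F)_x = ∂F_z/∂y - ∂F_y/∂z = 0,
    (∇ × F)_y = ∂F_x/∂z - ∂F_z/∂x = 0,
    (∇ × F)_z = ∂F_y/∂x - ∂F_x/∂y = 15x^2 + 15y^2 + 10.

On z = 0, (curl F)_z = 15x^2 + 15y^2 + 10.

Convert to polar (x = r cos θ, y = r sin θ, dA = r dr dθ); the integrand becomes 15r^2 + 10, so

    ∬_D (curl F)_z dA = ∫_0^{2π} ∫_0^{6} (15r^2 + 10) · r dr dθ.

Inner (r from 0 to 6): 5040.
Outer (θ from 0 to 2π): 10080π.

Therefore ∮_C F · dr = 10080π.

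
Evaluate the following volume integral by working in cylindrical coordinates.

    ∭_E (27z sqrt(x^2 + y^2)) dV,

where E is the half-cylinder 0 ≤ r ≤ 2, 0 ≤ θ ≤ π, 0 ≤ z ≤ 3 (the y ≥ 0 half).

In cylindrical coordinates, x = r cos(θ), y = r sin(θ), z = z, and dV = r dr dθ dz.

The integrand becomes 27r z, so

    ∭_E (27z sqrt(x^2 + y^2)) dV = ∫_{0}^{π} ∫_{0}^{2} ∫_{0}^{3} (27r z) · r dz dr dθ.

Inner (z): 243r^2/2.
Middle (r from 0 to 2): 324.
Outer (θ): 324π.

Therefore the triple integral equals 324π.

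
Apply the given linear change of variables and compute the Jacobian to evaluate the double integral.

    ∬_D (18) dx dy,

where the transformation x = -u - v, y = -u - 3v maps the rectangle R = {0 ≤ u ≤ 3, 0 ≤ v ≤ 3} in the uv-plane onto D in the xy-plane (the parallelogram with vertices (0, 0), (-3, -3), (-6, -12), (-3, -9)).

Compute the Jacobian determinant of (x, y) with respect to (u, v):

    ∂(x,y)/∂(u,v) = | -1  -1 | = (-1)(-3) - (-1)(-1) = 2.
                   | -1  -3 |

Its absolute value is |J| = 2 (the area scaling factor).

Substituting x = -u - v, y = -u - 3v into the integrand,

    18 → 18,

so the integral becomes

    ∬_R (18) · |J| du dv = ∫_0^3 ∫_0^3 (36) dv du.

Inner (v): 108.
Outer (u): 324.

Therefore ∬_D (18) dx dy = 324.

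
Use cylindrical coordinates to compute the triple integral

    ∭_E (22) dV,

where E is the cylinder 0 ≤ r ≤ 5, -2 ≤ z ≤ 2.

In cylindrical coordinates, x = r cos(θ), y = r sin(θ), z = z, and dV = r dr dθ dz.

The integrand becomes 22, so

    ∭_E (22) dV = ∫_{0}^{2π} ∫_{0}^{5} ∫_{-2}^{2} (22) · r dz dr dθ.

Inner (z): 88r.
Middle (r from 0 to 5): 1100.
Outer (θ): 2200π.

Therefore the triple integral equals 2200π.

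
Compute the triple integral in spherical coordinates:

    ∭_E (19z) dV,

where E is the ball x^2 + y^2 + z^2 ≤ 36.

In spherical coordinates, x = ρ sin(φ) cos(θ), y = ρ sin(φ) sin(θ), z = ρ cos(φ), and dV = ρ^2 sin(φ) dρ dφ dθ.

The integrand becomes 19ρ cos(φ), so

    ∭_E (19z) dV = ∫_{0}^{2π} ∫_{0}^{π} ∫_{0}^{6} (19ρ cos(φ)) · ρ^2 sin(φ) dρ dφ dθ.

Inner (ρ): 3078sin(2φ).
Middle (φ): 0.
Outer (θ): 0.

Therefore the triple integral equals 0.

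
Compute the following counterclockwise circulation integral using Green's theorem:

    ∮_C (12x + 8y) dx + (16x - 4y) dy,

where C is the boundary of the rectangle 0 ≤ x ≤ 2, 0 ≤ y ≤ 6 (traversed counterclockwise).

Green's theorem converts the closed line integral into a double integral over the enclosed region D:

    ∮_C P dx + Q dy = ∬_D (∂Q/∂x - ∂P/∂y) dA.

Here P = 12x + 8y, Q = 16x - 4y, so

    ∂Q/∂x = 16,    ∂P/∂y = 8,
    ∂Q/∂x - ∂P/∂y = 8.

D is the region 0 ≤ x ≤ 2, 0 ≤ y ≤ 6. Evaluating the double integral:

    ∬_D (8) dA = ∫_0^{2} ∫_0^{6} (8) dy dx.

Inner (y from 0 to 6): 48.
Outer (x from 0 to 2): 96.

Therefore ∮_C P dx + Q dy = 96.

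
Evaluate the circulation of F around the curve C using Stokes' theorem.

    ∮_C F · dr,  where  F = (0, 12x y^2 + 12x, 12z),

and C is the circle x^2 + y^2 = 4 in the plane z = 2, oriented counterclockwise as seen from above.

Let S be the flat disk x^2 + y^2 ≤ 4 in the plane z = 2, with upward unit normal n̂ = ẑ. By Stokes' theorem,

    ∮_C F · dr = ∬_S (∇ × F) · n̂ dS = ∬_D (curl F)_z dA,

where D is the disk x^2 + y^2 ≤ 4.

Compute the curl of F = (0, 12x y^2 + 12x, 12z):
    (∇ × F)_x = ∂F_z/∂y - ∂F_y/∂z = 0,
    (∇ × F)_y = ∂F_x/∂z - ∂F_z/∂x = 0,
    (∇ × F)_z = ∂F_y/∂x - ∂F_x/∂y = 12y^2 + 12.

On z = 2, (curl F)_z = 12y^2 + 12.

Convert to polar (x = r cos θ, y = r sin θ, dA = r dr dθ); the integrand becomes 12r^2sin(θ)^2 + 12, so

    ∬_D (curl F)_z dA = ∫_0^{2π} ∫_0^{2} (12r^2sin(θ)^2 + 12) · r dr dθ.

Inner (r from 0 to 2): 48 - 24cos(2θ).
Outer (θ from 0 to 2π): 96π.

Therefore ∮_C F · dr = 96π.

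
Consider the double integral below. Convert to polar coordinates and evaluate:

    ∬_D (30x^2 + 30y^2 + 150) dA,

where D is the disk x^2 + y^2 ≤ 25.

The region D is 0 ≤ r ≤ 5, 0 ≤ θ ≤ 2π in polar coordinates, where x = r cos(θ), y = r sin(θ), and dA = r dr dθ.

Under the substitution, the integrand becomes 30r^2 + 150, so

    ∬_D (30x^2 + 30y^2 + 150) dA = ∫_{0}^{2π} ∫_{0}^{5} (30r^2 + 150) · r dr dθ.

Inner integral (in r): ∫_{0}^{5} (30r^2 + 150) · r dr = 13125/2.

Outer integral (in θ): ∫_{0}^{2π} (13125/2) dθ = 13125π.

Therefore ∬_D (30x^2 + 30y^2 + 150) dA = 13125π.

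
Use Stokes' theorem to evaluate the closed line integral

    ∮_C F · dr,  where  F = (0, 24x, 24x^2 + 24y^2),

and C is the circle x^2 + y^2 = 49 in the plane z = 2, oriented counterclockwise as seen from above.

Let S be the flat disk x^2 + y^2 ≤ 49 in the plane z = 2, with upward unit normal n̂ = ẑ. By Stokes' theorem,

    ∮_C F · dr = ∬_S (∇ × F) · n̂ dS = ∬_D (curl F)_z dA,

where D is the disk x^2 + y^2 ≤ 49.

Compute the curl of F = (0, 24x, 24x^2 + 24y^2):
    (∇ × F)_x = ∂F_z/∂y - ∂F_y/∂z = 48y,
    (∇ × F)_y = ∂F_x/∂z - ∂F_z/∂x = -48x,
    (∇ × F)_z = ∂F_y/∂x - ∂F_x/∂y = 24.

On z = 2, (curl F)_z = 24.

Convert to polar (x = r cos θ, y = r sin θ, dA = r dr dθ); the integrand becomes 24, so

    ∬_D (curl F)_z dA = ∫_0^{2π} ∫_0^{7} (24) · r dr dθ.

Inner (r from 0 to 7): 588.
Outer (θ from 0 to 2π): 1176π.

Therefore ∮_C F · dr = 1176π.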